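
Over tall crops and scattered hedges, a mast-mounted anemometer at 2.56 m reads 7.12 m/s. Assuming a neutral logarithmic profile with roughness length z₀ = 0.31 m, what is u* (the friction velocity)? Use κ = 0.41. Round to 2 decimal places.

Log law: V(z) = (u*/κ) · ln(z/z₀) ⇒ u* = κ · V / ln(z/z₀)
u* = 0.41 × 7.12 / ln(2.56/0.31) = 0.41 × 7.12 / 2.1112
   = 2.9192 / 2.1112 = 1.3827 m/s

u* ≈ 1.38 m/s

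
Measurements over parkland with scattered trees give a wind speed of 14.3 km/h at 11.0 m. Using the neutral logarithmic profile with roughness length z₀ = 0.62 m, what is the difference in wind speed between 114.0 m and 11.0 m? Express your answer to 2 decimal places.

Log law: V₂ = V₁ · ln(z₂/z₀)/ln(z₁/z₀) = 14.3 × 5.2142/2.8759 = 25.9268 km/h
ΔV = 25.9268 − 14.3 = 11.6268 km/h

11.63 km/h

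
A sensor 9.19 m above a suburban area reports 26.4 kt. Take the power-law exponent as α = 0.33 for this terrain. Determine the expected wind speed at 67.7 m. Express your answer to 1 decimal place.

Power-law profile: V₂ = V₁ · (z₂/z₁)^α
V₂ = 26.4 × (67.7/9.19)^0.33 = 26.4 × (7.3667)^0.33
    = 26.4 × 1.9329 = 51.0275 kt

51.0 kt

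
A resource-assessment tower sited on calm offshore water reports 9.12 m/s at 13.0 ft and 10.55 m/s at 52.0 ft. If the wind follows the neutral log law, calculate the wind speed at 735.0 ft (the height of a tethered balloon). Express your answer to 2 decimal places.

13.28 m/s

Log law: V ∝ ln(z/z₀). From the pair, with r = V₁/V₂ = 0.86445,
ln z₀ = (ln z₁ − r·ln z₂)/(1 − r) = (2.5649 − 0.86445×3.9512)/0.13555 = -6.2763 → z₀ = 0.001880 ft
V₃ = V₁ · ln(z₃/z₀)/ln(z₁/z₀) = 9.12 × 12.8762/8.8413 = 13.2821 m/s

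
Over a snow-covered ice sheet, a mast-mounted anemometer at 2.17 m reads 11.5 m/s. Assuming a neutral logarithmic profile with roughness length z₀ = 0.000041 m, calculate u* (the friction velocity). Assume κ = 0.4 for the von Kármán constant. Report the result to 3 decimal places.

u* ≈ 0.423 m/s

Log law: V(z) = (u*/κ) · ln(z/z₀) ⇒ u* = κ · V / ln(z/z₀)
u* = 0.4 × 11.5 / ln(2.17/0.000041) = 0.4 × 11.5 / 10.8767
   = 4.6000 / 10.8767 = 0.4229 m/s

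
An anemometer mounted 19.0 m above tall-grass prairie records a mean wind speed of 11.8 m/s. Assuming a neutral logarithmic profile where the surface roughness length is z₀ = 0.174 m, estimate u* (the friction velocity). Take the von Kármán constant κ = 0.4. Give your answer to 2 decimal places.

Log law: V(z) = (u*/κ) · ln(z/z₀) ⇒ u* = κ · V / ln(z/z₀)
u* = 0.4 × 11.8 / ln(19.0/0.174) = 0.4 × 11.8 / 4.6931
   = 4.7200 / 4.6931 = 1.0057 m/s

u* ≈ 1.01 m/s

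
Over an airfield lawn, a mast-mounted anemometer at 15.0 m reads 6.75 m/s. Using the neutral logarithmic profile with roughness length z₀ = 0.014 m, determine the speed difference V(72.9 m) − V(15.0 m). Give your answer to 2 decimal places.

1.53 m/s

Log law: V₂ = V₁ · ln(z₂/z₀)/ln(z₁/z₀) = 6.75 × 8.5578/6.9767 = 8.2797 m/s
ΔV = 8.2797 − 6.75 = 1.5297 m/s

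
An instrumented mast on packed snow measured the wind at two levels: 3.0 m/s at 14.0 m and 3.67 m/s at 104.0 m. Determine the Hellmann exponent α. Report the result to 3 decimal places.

α ≈ 0.101

Power law: V₂/V₁ = (z₂/z₁)^α ⇒ α = ln(V₂/V₁) / ln(z₂/z₁)
α = ln(3.67/3.0) / ln(104.0/14.0) = ln(1.2233) / ln(7.4286)
  = 0.20158 / 2.00533 = 0.10052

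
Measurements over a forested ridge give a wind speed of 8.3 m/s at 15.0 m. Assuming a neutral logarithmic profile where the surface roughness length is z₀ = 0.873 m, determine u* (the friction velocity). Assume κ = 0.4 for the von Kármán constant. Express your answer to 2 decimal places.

u* ≈ 1.17 m/s

Log law: V(z) = (u*/κ) · ln(z/z₀) ⇒ u* = κ · V / ln(z/z₀)
u* = 0.4 × 8.3 / ln(15.0/0.873) = 0.4 × 8.3 / 2.8439
   = 3.3200 / 2.8439 = 1.1674 m/s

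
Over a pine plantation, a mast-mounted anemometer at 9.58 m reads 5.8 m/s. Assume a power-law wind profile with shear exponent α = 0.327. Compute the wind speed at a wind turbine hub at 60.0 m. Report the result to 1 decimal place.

10.6 m/s

Power-law profile: V₂ = V₁ · (z₂/z₁)^α
V₂ = 5.8 × (60.0/9.58)^0.327 = 5.8 × (6.2630)^0.327
    = 5.8 × 1.8220 = 10.5676 m/s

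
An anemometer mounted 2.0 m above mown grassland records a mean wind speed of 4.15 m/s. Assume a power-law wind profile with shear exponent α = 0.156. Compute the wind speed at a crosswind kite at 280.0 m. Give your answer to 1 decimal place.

9.0 m/s

Power-law profile: V₂ = V₁ · (z₂/z₁)^α
V₂ = 4.15 × (280.0/2.0)^0.156 = 4.15 × (140.0000)^0.156
    = 4.15 × 2.1617 = 8.9711 m/s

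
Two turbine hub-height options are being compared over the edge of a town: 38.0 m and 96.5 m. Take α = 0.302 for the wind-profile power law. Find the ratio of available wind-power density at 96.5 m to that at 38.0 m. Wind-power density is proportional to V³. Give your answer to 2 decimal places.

2.33

Speed ratio: V_B/V_A = (z_B/z_A)^α = (96.5/38.0)^0.302 = (2.5395)^0.302 = 1.32505
Power-density ratio: P_B/P_A = (V_B/V_A)³ = (1.32505)³ = 2.32647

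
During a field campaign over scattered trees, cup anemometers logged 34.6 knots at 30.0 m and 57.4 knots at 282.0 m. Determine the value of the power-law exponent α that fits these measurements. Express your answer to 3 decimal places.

α ≈ 0.226

Power law: V₂/V₁ = (z₂/z₁)^α ⇒ α = ln(V₂/V₁) / ln(z₂/z₁)
α = ln(57.4/34.6) / ln(282.0/30.0) = ln(1.6590) / ln(9.4000)
  = 0.50619 / 2.24071 = 0.22591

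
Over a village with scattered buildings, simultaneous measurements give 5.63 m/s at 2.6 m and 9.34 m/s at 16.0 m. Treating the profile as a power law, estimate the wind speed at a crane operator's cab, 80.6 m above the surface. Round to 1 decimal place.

14.7 m/s

First find α: α = ln(V₂/V₁)/ln(z₂/z₁) = ln(9.34/5.63)/ln(16.0/2.6) = 0.50620/1.81708 = 0.2786
Extrapolate from 16.0 m to 80.6 m: V₃ = 9.34 × (80.6/16.0)^0.2786 = 9.34 × 1.5690 = 14.6544 m/s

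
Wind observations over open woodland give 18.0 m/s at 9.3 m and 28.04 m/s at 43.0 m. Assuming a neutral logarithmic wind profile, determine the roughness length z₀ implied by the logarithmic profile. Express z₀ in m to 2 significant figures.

z₀ ≈ 0.60 m

Log law: V(z) ∝ ln(z/z₀). With r = V₁/V₂ = 18.0/28.04 = 0.64194,
r · ln(z₂/z₀) = ln(z₁/z₀) ⇒ ln z₀ = (ln z₁ − r·ln z₂)/(1 − r)
ln z₀ = (2.23001 − 0.64194×3.76120) / 0.35806 = -0.5151
z₀ = exp(-0.5151) = 0.5974 m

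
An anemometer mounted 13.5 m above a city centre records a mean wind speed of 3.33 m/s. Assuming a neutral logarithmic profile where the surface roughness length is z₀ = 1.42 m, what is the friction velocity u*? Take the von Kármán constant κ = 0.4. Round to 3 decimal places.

u* ≈ 0.591 m/s

Log law: V(z) = (u*/κ) · ln(z/z₀) ⇒ u* = κ · V / ln(z/z₀)
u* = 0.4 × 3.33 / ln(13.5/1.42) = 0.4 × 3.33 / 2.2520
   = 1.3320 / 2.2520 = 0.5915 m/s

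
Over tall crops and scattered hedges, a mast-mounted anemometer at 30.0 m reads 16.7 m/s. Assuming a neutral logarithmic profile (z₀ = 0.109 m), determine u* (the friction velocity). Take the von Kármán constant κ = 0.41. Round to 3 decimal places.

Log law: V(z) = (u*/κ) · ln(z/z₀) ⇒ u* = κ · V / ln(z/z₀)
u* = 0.41 × 16.7 / ln(30.0/0.109) = 0.41 × 16.7 / 5.6176
   = 6.8470 / 5.6176 = 1.2188 m/s

u* ≈ 1.219 m/s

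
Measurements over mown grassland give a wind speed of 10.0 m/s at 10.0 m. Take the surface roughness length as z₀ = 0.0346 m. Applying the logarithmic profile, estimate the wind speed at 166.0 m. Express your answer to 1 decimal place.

15.0 m/s

Log law: V(z) ∝ ln(z/z₀), so V₂/V₁ = ln(z₂/z₀) / ln(z₁/z₀).
ln(166.0/0.0346) = 8.4759, ln(10.0/0.0346) = 5.6665
V₂ = 10.0 × 8.4759/5.6665 = 10.0 × 1.4958 = 14.9579 m/s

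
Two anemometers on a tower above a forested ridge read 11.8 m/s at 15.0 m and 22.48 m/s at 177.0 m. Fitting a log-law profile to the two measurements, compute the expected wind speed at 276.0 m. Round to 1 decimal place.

Log law: V ∝ ln(z/z₀). From the pair, with r = V₁/V₂ = 0.52491,
ln z₀ = (ln z₁ − r·ln z₂)/(1 − r) = (2.7081 − 0.52491×5.1761)/0.47509 = -0.0189 → z₀ = 0.9813 m
V₃ = V₁ · ln(z₃/z₀)/ln(z₁/z₀) = 11.8 × 5.6393/2.7269 = 24.4024 m/s

24.4 m/s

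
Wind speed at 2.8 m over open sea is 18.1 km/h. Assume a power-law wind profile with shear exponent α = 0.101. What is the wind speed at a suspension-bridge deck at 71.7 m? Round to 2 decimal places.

Power-law profile: V₂ = V₁ · (z₂/z₁)^α
V₂ = 18.1 × (71.7/2.8)^0.101 = 18.1 × (25.6071)^0.101
    = 18.1 × 1.3875 = 25.1144 km/h

25.11 km/h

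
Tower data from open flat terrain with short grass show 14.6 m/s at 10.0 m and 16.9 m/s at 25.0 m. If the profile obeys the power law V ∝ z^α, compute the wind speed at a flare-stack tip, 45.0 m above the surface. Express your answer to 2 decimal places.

First find α: α = ln(V₂/V₁)/ln(z₂/z₁) = ln(16.9/14.6)/ln(25.0/10.0) = 0.14629/0.91629 = 0.1597
Extrapolate from 25.0 m to 45.0 m: V₃ = 16.9 × (45.0/25.0)^0.1597 = 16.9 × 1.0984 = 18.5628 m/s

18.56 m/s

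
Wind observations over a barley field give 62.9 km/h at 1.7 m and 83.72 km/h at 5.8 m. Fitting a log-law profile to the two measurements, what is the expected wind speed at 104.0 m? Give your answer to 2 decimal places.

132.69 km/h

Log law: V ∝ ln(z/z₀). From the pair, with r = V₁/V₂ = 0.75131,
ln z₀ = (ln z₁ − r·ln z₂)/(1 − r) = (0.5306 − 0.75131×1.7579)/0.24869 = -3.1770 → z₀ = 0.04171 m
V₃ = V₁ · ln(z₃/z₀)/ln(z₁/z₀) = 62.9 × 7.8214/3.7076 = 132.6901 km/h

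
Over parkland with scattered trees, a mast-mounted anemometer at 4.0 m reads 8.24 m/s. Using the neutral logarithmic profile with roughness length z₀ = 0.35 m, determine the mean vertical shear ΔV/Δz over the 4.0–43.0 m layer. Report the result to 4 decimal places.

0.2060 m/s/m

Log law: V₂ = V₁ · ln(z₂/z₀)/ln(z₁/z₀) = 8.24 × 4.8110/2.4361 = 16.2730 m/s
ΔV/Δz = (16.2730 − 8.24)/(43.0 − 4.0) = 8.0330/39.0000 = 0.20597 m/s/m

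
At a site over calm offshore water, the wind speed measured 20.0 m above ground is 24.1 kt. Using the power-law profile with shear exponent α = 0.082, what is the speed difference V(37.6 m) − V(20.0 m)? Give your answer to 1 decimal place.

1.3 kt

Power law: V₂ = V₁ · (z₂/z₁)^α = 24.1 × (1.8800)^0.082 = 25.3804 kt
ΔV = 25.3804 − 24.1 = 1.2804 kt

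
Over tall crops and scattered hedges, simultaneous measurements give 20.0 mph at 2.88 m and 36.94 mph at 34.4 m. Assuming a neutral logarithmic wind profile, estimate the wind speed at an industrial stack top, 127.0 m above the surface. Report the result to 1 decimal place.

45.9 mph

Log law: V ∝ ln(z/z₀). From the pair, with r = V₁/V₂ = 0.54142,
ln z₀ = (ln z₁ − r·ln z₂)/(1 − r) = (1.0578 − 0.54142×3.5381)/0.45858 = -1.8705 → z₀ = 0.1540 m
V₃ = V₁ · ln(z₃/z₀)/ln(z₁/z₀) = 20.0 × 6.7147/2.9283 = 45.8608 mph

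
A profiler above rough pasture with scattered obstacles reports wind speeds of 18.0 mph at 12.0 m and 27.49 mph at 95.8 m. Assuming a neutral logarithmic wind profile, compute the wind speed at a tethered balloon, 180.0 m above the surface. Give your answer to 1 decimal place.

Log law: V ∝ ln(z/z₀). From the pair, with r = V₁/V₂ = 0.65478,
ln z₀ = (ln z₁ − r·ln z₂)/(1 − r) = (2.4849 − 0.65478×4.5623)/0.34522 = -1.4553 → z₀ = 0.2333 m
V₃ = V₁ · ln(z₃/z₀)/ln(z₁/z₀) = 18.0 × 6.6482/3.9402 = 30.3712 mph

30.4 mph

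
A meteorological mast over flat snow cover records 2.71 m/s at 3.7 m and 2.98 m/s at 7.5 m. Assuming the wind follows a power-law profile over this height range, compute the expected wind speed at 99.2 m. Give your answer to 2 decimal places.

First find α: α = ln(V₂/V₁)/ln(z₂/z₁) = ln(2.98/2.71)/ln(7.5/3.7) = 0.09497/0.70657 = 0.1344
Extrapolate from 7.5 m to 99.2 m: V₃ = 2.98 × (99.2/7.5)^0.1344 = 2.98 × 1.4150 = 4.2166 m/s

4.22 m/s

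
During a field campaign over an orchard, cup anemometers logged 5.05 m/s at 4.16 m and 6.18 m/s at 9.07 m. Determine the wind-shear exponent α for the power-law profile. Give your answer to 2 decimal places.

Power law: V₂/V₁ = (z₂/z₁)^α ⇒ α = ln(V₂/V₁) / ln(z₂/z₁)
α = ln(6.18/5.05) / ln(9.07/4.16) = ln(1.2238) / ln(2.1803)
  = 0.20193 / 0.77946 = 0.25906

α ≈ 0.26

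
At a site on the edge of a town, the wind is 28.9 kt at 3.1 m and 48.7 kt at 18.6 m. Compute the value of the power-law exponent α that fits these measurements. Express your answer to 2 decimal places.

Power law: V₂/V₁ = (z₂/z₁)^α ⇒ α = ln(V₂/V₁) / ln(z₂/z₁)
α = ln(48.7/28.9) / ln(18.6/3.1) = ln(1.6851) / ln(6.0000)
  = 0.52184 / 1.79176 = 0.29124

α ≈ 0.29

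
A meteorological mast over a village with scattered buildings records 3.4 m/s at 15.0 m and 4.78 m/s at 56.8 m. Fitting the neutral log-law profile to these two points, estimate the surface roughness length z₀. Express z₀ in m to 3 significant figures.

Log law: V(z) ∝ ln(z/z₀). With r = V₁/V₂ = 3.4/4.78 = 0.71130,
r · ln(z₂/z₀) = ln(z₁/z₀) ⇒ ln z₀ = (ln z₁ − r·ln z₂)/(1 − r)
ln z₀ = (2.70805 − 0.71130×4.03954) / 0.28870 = -0.5724
z₀ = exp(-0.5724) = 0.5642 m

z₀ ≈ 0.564 m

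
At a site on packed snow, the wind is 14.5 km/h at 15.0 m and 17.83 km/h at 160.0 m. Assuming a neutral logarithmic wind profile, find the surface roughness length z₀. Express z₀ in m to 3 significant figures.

Log law: V(z) ∝ ln(z/z₀). With r = V₁/V₂ = 14.5/17.83 = 0.81324,
r · ln(z₂/z₀) = ln(z₁/z₀) ⇒ ln z₀ = (ln z₁ − r·ln z₂)/(1 − r)
ln z₀ = (2.70805 − 0.81324×5.07517) / 0.18676 = -7.5992
z₀ = exp(-7.5992) = 0.0005008 m

z₀ ≈ 0.000501 m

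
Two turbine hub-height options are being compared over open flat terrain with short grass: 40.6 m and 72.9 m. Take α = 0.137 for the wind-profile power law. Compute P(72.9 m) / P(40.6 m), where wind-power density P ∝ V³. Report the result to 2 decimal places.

1.27

Speed ratio: V_B/V_A = (z_B/z_A)^α = (72.9/40.6)^0.137 = (1.7956)^0.137 = 1.08349
Power-density ratio: P_B/P_A = (V_B/V_A)³ = (1.08349)³ = 1.27197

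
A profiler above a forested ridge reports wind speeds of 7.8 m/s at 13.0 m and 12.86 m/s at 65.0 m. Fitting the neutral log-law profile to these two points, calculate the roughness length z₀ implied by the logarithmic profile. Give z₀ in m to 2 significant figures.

z₀ ≈ 1.1 m

Log law: V(z) ∝ ln(z/z₀). With r = V₁/V₂ = 7.8/12.86 = 0.60653,
r · ln(z₂/z₀) = ln(z₁/z₀) ⇒ ln z₀ = (ln z₁ − r·ln z₂)/(1 − r)
ln z₀ = (2.56495 − 0.60653×4.17439) / 0.39347 = 0.0840
z₀ = exp(0.0840) = 1.088 m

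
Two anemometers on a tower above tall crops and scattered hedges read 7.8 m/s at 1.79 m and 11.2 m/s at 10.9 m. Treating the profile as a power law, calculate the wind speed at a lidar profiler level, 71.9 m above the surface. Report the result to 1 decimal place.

First find α: α = ln(V₂/V₁)/ln(z₂/z₁) = ln(11.2/7.8)/ln(10.9/1.79) = 0.36179/1.80655 = 0.2003
Extrapolate from 10.9 m to 71.9 m: V₃ = 11.2 × (71.9/10.9)^0.2003 = 11.2 × 1.4591 = 16.3417 m/s

16.3 m/s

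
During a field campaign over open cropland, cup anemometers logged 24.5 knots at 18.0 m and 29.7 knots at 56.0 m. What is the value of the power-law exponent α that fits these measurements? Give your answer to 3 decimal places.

α ≈ 0.170

Power law: V₂/V₁ = (z₂/z₁)^α ⇒ α = ln(V₂/V₁) / ln(z₂/z₁)
α = ln(29.7/24.5) / ln(56.0/18.0) = ln(1.2122) / ln(3.1111)
  = 0.19247 / 1.13498 = 0.16958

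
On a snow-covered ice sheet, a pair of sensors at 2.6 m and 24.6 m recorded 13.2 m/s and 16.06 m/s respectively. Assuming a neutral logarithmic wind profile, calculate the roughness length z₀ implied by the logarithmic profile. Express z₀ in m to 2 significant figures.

z₀ ≈ 0.000081 m

Log law: V(z) ∝ ln(z/z₀). With r = V₁/V₂ = 13.2/16.06 = 0.82192,
r · ln(z₂/z₀) = ln(z₁/z₀) ⇒ ln z₀ = (ln z₁ − r·ln z₂)/(1 − r)
ln z₀ = (0.95551 − 0.82192×3.20275) / 0.17808 = -9.4163
z₀ = exp(-9.4163) = 0.00008138 m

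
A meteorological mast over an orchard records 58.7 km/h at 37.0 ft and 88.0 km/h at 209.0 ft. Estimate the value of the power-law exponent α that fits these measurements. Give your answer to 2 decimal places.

α ≈ 0.23

Power law: V₂/V₁ = (z₂/z₁)^α ⇒ α = ln(V₂/V₁) / ln(z₂/z₁)
α = ln(88.0/58.7) / ln(209.0/37.0) = ln(1.4991) / ln(5.6486)
  = 0.40490 / 1.73142 = 0.23385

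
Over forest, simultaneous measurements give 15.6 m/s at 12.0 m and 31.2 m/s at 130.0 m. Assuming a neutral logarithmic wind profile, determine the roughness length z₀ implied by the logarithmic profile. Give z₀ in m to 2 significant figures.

Log law: V(z) ∝ ln(z/z₀). With r = V₁/V₂ = 15.6/31.2 = 0.50000,
r · ln(z₂/z₀) = ln(z₁/z₀) ⇒ ln z₀ = (ln z₁ − r·ln z₂)/(1 − r)
ln z₀ = (2.48491 − 0.50000×4.86753) / 0.50000 = 0.1023
z₀ = exp(0.1023) = 1.108 m

z₀ ≈ 1.1 m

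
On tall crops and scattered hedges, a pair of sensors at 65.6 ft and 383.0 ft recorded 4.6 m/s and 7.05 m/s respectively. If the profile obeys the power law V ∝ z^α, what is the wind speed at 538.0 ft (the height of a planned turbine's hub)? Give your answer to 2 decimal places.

First find α: α = ln(V₂/V₁)/ln(z₂/z₁) = ln(7.05/4.6)/ln(383.0/65.6) = 0.42697/1.76446 = 0.2420
Extrapolate from 383.0 ft to 538.0 ft: V₃ = 7.05 × (538.0/383.0)^0.2420 = 7.05 × 1.0857 = 7.6542 m/s

7.65 m/s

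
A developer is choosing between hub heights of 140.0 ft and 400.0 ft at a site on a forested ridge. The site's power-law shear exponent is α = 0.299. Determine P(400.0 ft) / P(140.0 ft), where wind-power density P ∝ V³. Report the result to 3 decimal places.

Speed ratio: V_B/V_A = (z_B/z_A)^α = (400.0/140.0)^0.299 = (2.8571)^0.299 = 1.36875
Power-density ratio: P_B/P_A = (V_B/V_A)³ = (1.36875)³ = 2.56431

2.564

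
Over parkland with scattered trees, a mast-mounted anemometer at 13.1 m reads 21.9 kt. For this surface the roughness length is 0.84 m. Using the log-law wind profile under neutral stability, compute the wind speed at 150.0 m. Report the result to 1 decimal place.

Log law: V(z) ∝ ln(z/z₀), so V₂/V₁ = ln(z₂/z₀) / ln(z₁/z₀).
ln(150.0/0.84) = 5.1850, ln(13.1/0.84) = 2.7470
V₂ = 21.9 × 5.1850/2.7470 = 21.9 × 1.8875 = 41.3370 kt

41.3 kt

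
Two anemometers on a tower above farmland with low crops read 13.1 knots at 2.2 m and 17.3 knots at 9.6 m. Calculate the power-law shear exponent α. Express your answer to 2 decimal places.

α ≈ 0.19

Power law: V₂/V₁ = (z₂/z₁)^α ⇒ α = ln(V₂/V₁) / ln(z₂/z₁)
α = ln(17.3/13.1) / ln(9.6/2.2) = ln(1.3206) / ln(4.3636)
  = 0.27809 / 1.47331 = 0.18876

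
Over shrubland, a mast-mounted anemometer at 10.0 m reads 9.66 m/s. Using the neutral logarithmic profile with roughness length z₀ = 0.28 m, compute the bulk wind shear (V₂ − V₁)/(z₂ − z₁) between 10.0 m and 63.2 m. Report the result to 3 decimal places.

0.094 m/s/m

Log law: V₂ = V₁ · ln(z₂/z₀)/ln(z₁/z₀) = 9.66 × 5.4193/3.5756 = 14.6411 m/s
ΔV/Δz = (14.6411 − 9.66)/(63.2 − 10.0) = 4.9811/53.2000 = 0.09363 m/s/m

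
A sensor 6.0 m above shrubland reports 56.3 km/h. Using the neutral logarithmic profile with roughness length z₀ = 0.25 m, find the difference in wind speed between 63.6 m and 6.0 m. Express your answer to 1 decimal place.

Log law: V₂ = V₁ · ln(z₂/z₀)/ln(z₁/z₀) = 56.3 × 5.5389/3.1781 = 98.1231 km/h
ΔV = 98.1231 − 56.3 = 41.8231 km/h

41.8 km/h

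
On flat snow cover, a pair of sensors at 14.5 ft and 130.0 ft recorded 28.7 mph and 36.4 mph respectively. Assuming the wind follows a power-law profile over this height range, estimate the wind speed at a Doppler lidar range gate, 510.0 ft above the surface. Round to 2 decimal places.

42.21 mph

First find α: α = ln(V₂/V₁)/ln(z₂/z₁) = ln(36.4/28.7)/ln(130.0/14.5) = 0.23767/2.19339 = 0.1084
Extrapolate from 130.0 ft to 510.0 ft: V₃ = 36.4 × (510.0/130.0)^0.1084 = 36.4 × 1.1596 = 42.2110 mph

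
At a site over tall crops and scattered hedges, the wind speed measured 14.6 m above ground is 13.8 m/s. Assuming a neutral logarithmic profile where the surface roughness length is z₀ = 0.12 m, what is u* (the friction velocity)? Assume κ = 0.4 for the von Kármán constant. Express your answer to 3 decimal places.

u* ≈ 1.150 m/s

Log law: V(z) = (u*/κ) · ln(z/z₀) ⇒ u* = κ · V / ln(z/z₀)
u* = 0.4 × 13.8 / ln(14.6/0.12) = 0.4 × 13.8 / 4.8013
   = 5.5200 / 4.8013 = 1.1497 m/s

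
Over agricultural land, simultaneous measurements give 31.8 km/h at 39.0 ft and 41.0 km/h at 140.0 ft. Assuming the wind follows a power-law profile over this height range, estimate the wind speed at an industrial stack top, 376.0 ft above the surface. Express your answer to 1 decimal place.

49.9 km/h

First find α: α = ln(V₂/V₁)/ln(z₂/z₁) = ln(41.0/31.8)/ln(140.0/39.0) = 0.25411/1.27808 = 0.1988
Extrapolate from 140.0 ft to 376.0 ft: V₃ = 41.0 × (376.0/140.0)^0.1988 = 41.0 × 1.2170 = 49.8986 km/h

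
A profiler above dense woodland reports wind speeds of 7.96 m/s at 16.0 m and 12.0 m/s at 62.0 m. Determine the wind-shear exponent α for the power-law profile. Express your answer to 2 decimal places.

Power law: V₂/V₁ = (z₂/z₁)^α ⇒ α = ln(V₂/V₁) / ln(z₂/z₁)
α = ln(12.0/7.96) / ln(62.0/16.0) = ln(1.5075) / ln(3.8750)
  = 0.41048 / 1.35455 = 0.30304

α ≈ 0.30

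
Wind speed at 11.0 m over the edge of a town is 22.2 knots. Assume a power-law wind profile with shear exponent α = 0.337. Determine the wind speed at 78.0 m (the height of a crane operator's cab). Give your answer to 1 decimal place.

Power-law profile: V₂ = V₁ · (z₂/z₁)^α
V₂ = 22.2 × (78.0/11.0)^0.337 = 22.2 × (7.0909)^0.337
    = 22.2 × 1.9350 = 42.9576 knots

43.0 knots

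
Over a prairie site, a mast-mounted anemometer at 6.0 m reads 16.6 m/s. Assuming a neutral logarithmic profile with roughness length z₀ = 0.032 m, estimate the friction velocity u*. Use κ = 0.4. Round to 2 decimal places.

Log law: V(z) = (u*/κ) · ln(z/z₀) ⇒ u* = κ · V / ln(z/z₀)
u* = 0.4 × 16.6 / ln(6.0/0.032) = 0.4 × 16.6 / 5.2338
   = 6.6400 / 5.2338 = 1.2687 m/s

u* ≈ 1.27 m/s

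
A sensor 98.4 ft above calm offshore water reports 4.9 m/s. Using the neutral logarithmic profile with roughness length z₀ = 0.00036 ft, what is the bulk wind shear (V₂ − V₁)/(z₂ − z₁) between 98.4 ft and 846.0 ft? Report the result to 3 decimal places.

0.001 m/s/ft

Log law: V₂ = V₁ · ln(z₂/z₀)/ln(z₁/z₀) = 4.9 × 14.6699/12.5184 = 5.7421 m/s
ΔV/Δz = (5.7421 − 4.9)/(846.0 − 98.4) = 0.8421/747.6000 = 0.00113 m/s/ft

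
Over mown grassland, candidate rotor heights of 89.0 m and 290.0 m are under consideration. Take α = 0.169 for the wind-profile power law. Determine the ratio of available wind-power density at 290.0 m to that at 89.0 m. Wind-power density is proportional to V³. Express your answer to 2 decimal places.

Speed ratio: V_B/V_A = (z_B/z_A)^α = (290.0/89.0)^0.169 = (3.2584)^0.169 = 1.22095
Power-density ratio: P_B/P_A = (V_B/V_A)³ = (1.22095)³ = 1.82010

1.82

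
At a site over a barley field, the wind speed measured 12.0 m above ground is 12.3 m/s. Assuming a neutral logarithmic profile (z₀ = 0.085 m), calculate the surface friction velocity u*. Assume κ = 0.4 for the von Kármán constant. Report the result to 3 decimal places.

Log law: V(z) = (u*/κ) · ln(z/z₀) ⇒ u* = κ · V / ln(z/z₀)
u* = 0.4 × 12.3 / ln(12.0/0.085) = 0.4 × 12.3 / 4.9500
   = 4.9200 / 4.9500 = 0.9939 m/s

u* ≈ 0.994 m/s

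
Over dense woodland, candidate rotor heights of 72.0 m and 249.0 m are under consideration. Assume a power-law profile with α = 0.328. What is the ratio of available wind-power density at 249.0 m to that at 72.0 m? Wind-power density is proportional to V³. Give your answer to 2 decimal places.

3.39

Speed ratio: V_B/V_A = (z_B/z_A)^α = (249.0/72.0)^0.328 = (3.4583)^0.328 = 1.50227
Power-density ratio: P_B/P_A = (V_B/V_A)³ = (1.50227)³ = 3.39035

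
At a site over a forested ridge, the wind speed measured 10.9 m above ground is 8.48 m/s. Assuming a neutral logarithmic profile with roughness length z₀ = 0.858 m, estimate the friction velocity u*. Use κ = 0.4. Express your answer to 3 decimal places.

u* ≈ 1.334 m/s

Log law: V(z) = (u*/κ) · ln(z/z₀) ⇒ u* = κ · V / ln(z/z₀)
u* = 0.4 × 8.48 / ln(10.9/0.858) = 0.4 × 8.48 / 2.5419
   = 3.3920 / 2.5419 = 1.3344 m/s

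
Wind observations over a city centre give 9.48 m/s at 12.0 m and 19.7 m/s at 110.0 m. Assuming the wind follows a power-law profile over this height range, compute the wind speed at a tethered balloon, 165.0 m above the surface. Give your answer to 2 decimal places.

22.52 m/s

First find α: α = ln(V₂/V₁)/ln(z₂/z₁) = ln(19.7/9.48)/ln(110.0/12.0) = 0.73143/2.21557 = 0.3301
Extrapolate from 110.0 m to 165.0 m: V₃ = 19.7 × (165.0/110.0)^0.3301 = 19.7 × 1.1432 = 22.5216 m/s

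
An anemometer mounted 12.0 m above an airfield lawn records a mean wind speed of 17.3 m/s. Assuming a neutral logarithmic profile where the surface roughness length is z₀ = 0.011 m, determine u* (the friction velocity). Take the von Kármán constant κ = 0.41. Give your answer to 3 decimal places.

Log law: V(z) = (u*/κ) · ln(z/z₀) ⇒ u* = κ · V / ln(z/z₀)
u* = 0.41 × 17.3 / ln(12.0/0.011) = 0.41 × 17.3 / 6.9948
   = 7.0930 / 6.9948 = 1.0140 m/s

u* ≈ 1.014 m/s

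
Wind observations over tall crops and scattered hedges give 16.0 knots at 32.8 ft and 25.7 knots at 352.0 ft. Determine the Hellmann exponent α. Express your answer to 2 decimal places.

Power law: V₂/V₁ = (z₂/z₁)^α ⇒ α = ln(V₂/V₁) / ln(z₂/z₁)
α = ln(25.7/16.0) / ln(352.0/32.8) = ln(1.6062) / ln(10.7317)
  = 0.47390 / 2.37320 = 0.19969

α ≈ 0.20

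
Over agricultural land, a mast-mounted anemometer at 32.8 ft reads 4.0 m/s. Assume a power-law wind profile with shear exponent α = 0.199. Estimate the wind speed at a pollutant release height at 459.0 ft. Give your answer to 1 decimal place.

6.8 m/s

Power-law profile: V₂ = V₁ · (z₂/z₁)^α
V₂ = 4.0 × (459.0/32.8)^0.199 = 4.0 × (13.9939)^0.199
    = 4.0 × 1.6906 = 6.7624 m/s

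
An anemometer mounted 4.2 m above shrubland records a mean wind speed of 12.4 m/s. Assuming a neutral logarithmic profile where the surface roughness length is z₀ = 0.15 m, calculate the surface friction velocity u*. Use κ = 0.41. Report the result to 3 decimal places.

u* ≈ 1.526 m/s

Log law: V(z) = (u*/κ) · ln(z/z₀) ⇒ u* = κ · V / ln(z/z₀)
u* = 0.41 × 12.4 / ln(4.2/0.15) = 0.41 × 12.4 / 3.3322
   = 5.0840 / 3.3322 = 1.5257 m/s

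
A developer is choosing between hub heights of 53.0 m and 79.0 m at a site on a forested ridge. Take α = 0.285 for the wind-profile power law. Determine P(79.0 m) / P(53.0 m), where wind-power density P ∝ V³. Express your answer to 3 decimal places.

Speed ratio: V_B/V_A = (z_B/z_A)^α = (79.0/53.0)^0.285 = (1.4906)^0.285 = 1.12048
Power-density ratio: P_B/P_A = (V_B/V_A)³ = (1.12048)³ = 1.40674

1.407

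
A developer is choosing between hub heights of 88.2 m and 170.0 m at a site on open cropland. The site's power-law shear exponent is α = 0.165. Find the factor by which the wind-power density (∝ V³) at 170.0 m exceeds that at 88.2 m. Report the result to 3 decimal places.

Speed ratio: V_B/V_A = (z_B/z_A)^α = (170.0/88.2)^0.165 = (1.9274)^0.165 = 1.11435
Power-density ratio: P_B/P_A = (V_B/V_A)³ = (1.11435)³ = 1.38377

1.384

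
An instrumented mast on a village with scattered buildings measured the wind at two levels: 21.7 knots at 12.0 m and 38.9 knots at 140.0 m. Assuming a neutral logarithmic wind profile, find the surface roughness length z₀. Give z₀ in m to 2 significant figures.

z₀ ≈ 0.54 m

Log law: V(z) ∝ ln(z/z₀). With r = V₁/V₂ = 21.7/38.9 = 0.55784,
r · ln(z₂/z₀) = ln(z₁/z₀) ⇒ ln z₀ = (ln z₁ − r·ln z₂)/(1 − r)
ln z₀ = (2.48491 − 0.55784×4.94164) / 0.44216 = -0.6146
z₀ = exp(-0.6146) = 0.5409 m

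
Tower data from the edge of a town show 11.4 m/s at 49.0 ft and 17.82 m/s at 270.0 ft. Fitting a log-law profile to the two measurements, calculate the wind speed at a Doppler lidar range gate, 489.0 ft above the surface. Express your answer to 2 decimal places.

Log law: V ∝ ln(z/z₀). From the pair, with r = V₁/V₂ = 0.63973,
ln z₀ = (ln z₁ − r·ln z₂)/(1 − r) = (3.8918 − 0.63973×5.5984)/0.36027 = 0.8614 → z₀ = 2.366 ft
V₃ = V₁ · ln(z₃/z₀)/ln(z₁/z₀) = 11.4 × 5.3310/3.0304 = 20.0543 m/s

20.05 m/s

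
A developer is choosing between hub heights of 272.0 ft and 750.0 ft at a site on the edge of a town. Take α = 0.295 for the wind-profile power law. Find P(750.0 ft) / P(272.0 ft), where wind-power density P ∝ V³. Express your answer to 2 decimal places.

2.45

Speed ratio: V_B/V_A = (z_B/z_A)^α = (750.0/272.0)^0.295 = (2.7574)^0.295 = 1.34879
Power-density ratio: P_B/P_A = (V_B/V_A)³ = (1.34879)³ = 2.45378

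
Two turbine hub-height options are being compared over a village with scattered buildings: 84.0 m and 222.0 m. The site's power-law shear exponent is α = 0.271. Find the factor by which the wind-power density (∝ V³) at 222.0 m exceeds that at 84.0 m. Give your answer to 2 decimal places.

Speed ratio: V_B/V_A = (z_B/z_A)^α = (222.0/84.0)^0.271 = (2.6429)^0.271 = 1.30131
Power-density ratio: P_B/P_A = (V_B/V_A)³ = (1.30131)³ = 2.20367

2.20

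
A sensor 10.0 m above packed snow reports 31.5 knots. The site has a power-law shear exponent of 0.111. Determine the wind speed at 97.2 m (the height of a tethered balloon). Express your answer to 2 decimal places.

Power-law profile: V₂ = V₁ · (z₂/z₁)^α
V₂ = 31.5 × (97.2/10.0)^0.111 = 31.5 × (9.7200)^0.111
    = 31.5 × 1.2872 = 40.5454 knots

40.55 knots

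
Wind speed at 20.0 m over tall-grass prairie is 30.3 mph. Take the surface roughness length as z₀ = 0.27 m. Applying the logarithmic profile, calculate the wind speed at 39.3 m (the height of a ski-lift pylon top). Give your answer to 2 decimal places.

Log law: V(z) ∝ ln(z/z₀), so V₂/V₁ = ln(z₂/z₀) / ln(z₁/z₀).
ln(39.3/0.27) = 4.9806, ln(20.0/0.27) = 4.3051
V₂ = 30.3 × 4.9806/4.3051 = 30.3 × 1.1569 = 35.0543 mph

35.05 mph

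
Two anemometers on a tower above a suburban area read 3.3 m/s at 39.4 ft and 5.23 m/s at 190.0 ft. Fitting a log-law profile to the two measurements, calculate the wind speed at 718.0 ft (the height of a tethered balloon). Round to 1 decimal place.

6.9 m/s

Log law: V ∝ ln(z/z₀). From the pair, with r = V₁/V₂ = 0.63098,
ln z₀ = (ln z₁ − r·ln z₂)/(1 − r) = (3.6738 − 0.63098×5.2470)/0.36902 = 0.9837 → z₀ = 2.674 ft
V₃ = V₁ · ln(z₃/z₀)/ln(z₁/z₀) = 3.3 × 5.5927/2.6900 = 6.8609 m/s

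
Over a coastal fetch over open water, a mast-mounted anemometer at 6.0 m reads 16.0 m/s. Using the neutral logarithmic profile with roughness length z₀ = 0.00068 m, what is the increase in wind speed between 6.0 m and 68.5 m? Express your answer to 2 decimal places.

4.29 m/s

Log law: V₂ = V₁ · ln(z₂/z₀)/ln(z₁/z₀) = 16.0 × 11.5203/9.0852 = 20.2884 m/s
ΔV = 20.2884 − 16.0 = 4.2884 m/s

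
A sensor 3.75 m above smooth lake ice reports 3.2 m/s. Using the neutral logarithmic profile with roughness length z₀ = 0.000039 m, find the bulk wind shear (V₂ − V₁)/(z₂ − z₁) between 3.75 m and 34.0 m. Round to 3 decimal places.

0.020 m/s/m

Log law: V₂ = V₁ · ln(z₂/z₀)/ln(z₁/z₀) = 3.2 × 13.6783/11.4737 = 3.8149 m/s
ΔV/Δz = (3.8149 − 3.2)/(34.0 − 3.75) = 0.6149/30.2500 = 0.02033 m/s/m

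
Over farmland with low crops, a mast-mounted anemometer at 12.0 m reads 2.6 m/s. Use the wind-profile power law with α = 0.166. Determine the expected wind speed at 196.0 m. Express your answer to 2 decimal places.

Power-law profile: V₂ = V₁ · (z₂/z₁)^α
V₂ = 2.6 × (196.0/12.0)^0.166 = 2.6 × (16.3333)^0.166
    = 2.6 × 1.5899 = 4.1337 m/s

4.13 m/s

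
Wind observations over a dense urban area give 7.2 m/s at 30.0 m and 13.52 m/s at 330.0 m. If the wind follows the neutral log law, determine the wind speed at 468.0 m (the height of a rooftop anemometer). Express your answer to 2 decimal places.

Log law: V ∝ ln(z/z₀). From the pair, with r = V₁/V₂ = 0.53254,
ln z₀ = (ln z₁ − r·ln z₂)/(1 − r) = (3.4012 − 0.53254×5.7991)/0.46746 = 0.6694 → z₀ = 1.953 m
V₃ = V₁ · ln(z₃/z₀)/ln(z₁/z₀) = 7.2 × 5.4791/2.7318 = 14.4408 m/s

14.44 m/s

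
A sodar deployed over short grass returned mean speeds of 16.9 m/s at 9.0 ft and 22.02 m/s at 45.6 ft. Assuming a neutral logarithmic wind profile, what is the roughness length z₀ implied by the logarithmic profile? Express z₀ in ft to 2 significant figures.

z₀ ≈ 0.042 ft

Log law: V(z) ∝ ln(z/z₀). With r = V₁/V₂ = 16.9/22.02 = 0.76748,
r · ln(z₂/z₀) = ln(z₁/z₀) ⇒ ln z₀ = (ln z₁ − r·ln z₂)/(1 − r)
ln z₀ = (2.19722 − 0.76748×3.81991) / 0.23252 = -3.1589
z₀ = exp(-3.1589) = 0.04247 ft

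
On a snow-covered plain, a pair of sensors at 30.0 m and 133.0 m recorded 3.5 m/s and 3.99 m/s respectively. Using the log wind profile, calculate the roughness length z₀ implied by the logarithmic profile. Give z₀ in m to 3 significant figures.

z₀ ≈ 0.000720 m

Log law: V(z) ∝ ln(z/z₀). With r = V₁/V₂ = 3.5/3.99 = 0.87719,
r · ln(z₂/z₀) = ln(z₁/z₀) ⇒ ln z₀ = (ln z₁ − r·ln z₂)/(1 − r)
ln z₀ = (3.40120 − 0.87719×4.89035) / 0.12281 = -7.2356
z₀ = exp(-7.2356) = 0.0007205 m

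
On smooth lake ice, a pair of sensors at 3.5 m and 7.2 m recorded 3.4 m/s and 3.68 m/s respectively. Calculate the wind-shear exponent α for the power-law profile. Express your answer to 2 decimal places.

α ≈ 0.11

Power law: V₂/V₁ = (z₂/z₁)^α ⇒ α = ln(V₂/V₁) / ln(z₂/z₁)
α = ln(3.68/3.4) / ln(7.2/3.5) = ln(1.0824) / ln(2.0571)
  = 0.07914 / 0.72132 = 0.10971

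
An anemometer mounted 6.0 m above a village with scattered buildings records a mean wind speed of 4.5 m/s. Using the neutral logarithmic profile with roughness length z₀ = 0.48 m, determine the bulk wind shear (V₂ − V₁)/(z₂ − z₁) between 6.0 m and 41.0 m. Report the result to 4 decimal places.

0.0978 m/s/m

Log law: V₂ = V₁ · ln(z₂/z₀)/ln(z₁/z₀) = 4.5 × 4.4475/2.5257 = 7.9240 m/s
ΔV/Δz = (7.9240 − 4.5)/(41.0 − 6.0) = 3.4240/35.0000 = 0.09783 m/s/m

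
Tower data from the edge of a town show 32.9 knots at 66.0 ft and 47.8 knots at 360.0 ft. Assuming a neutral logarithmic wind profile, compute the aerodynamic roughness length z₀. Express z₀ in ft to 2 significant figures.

Log law: V(z) ∝ ln(z/z₀). With r = V₁/V₂ = 32.9/47.8 = 0.68828,
r · ln(z₂/z₀) = ln(z₁/z₀) ⇒ ln z₀ = (ln z₁ − r·ln z₂)/(1 − r)
ln z₀ = (4.18965 − 0.68828×5.88610) / 0.31172 = 0.4438
z₀ = exp(0.4438) = 1.559 ft

z₀ ≈ 1.6 ft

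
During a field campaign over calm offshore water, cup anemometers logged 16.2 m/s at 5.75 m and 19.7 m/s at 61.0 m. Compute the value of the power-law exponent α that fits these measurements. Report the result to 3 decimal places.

α ≈ 0.083

Power law: V₂/V₁ = (z₂/z₁)^α ⇒ α = ln(V₂/V₁) / ln(z₂/z₁)
α = ln(19.7/16.2) / ln(61.0/5.75) = ln(1.2160) / ln(10.6087)
  = 0.19561 / 2.36167 = 0.08283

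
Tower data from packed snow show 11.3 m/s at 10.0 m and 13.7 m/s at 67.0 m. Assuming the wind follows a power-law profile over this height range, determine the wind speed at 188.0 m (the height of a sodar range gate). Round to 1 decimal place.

First find α: α = ln(V₂/V₁)/ln(z₂/z₁) = ln(13.7/11.3)/ln(67.0/10.0) = 0.19259/1.90211 = 0.1013
Extrapolate from 67.0 m to 188.0 m: V₃ = 13.7 × (188.0/67.0)^0.1013 = 13.7 × 1.1101 = 15.2086 m/s

15.2 m/s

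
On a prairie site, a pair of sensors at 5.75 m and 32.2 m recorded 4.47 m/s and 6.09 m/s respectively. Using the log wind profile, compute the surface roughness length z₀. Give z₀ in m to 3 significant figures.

z₀ ≈ 0.0496 m

Log law: V(z) ∝ ln(z/z₀). With r = V₁/V₂ = 4.47/6.09 = 0.73399,
r · ln(z₂/z₀) = ln(z₁/z₀) ⇒ ln z₀ = (ln z₁ − r·ln z₂)/(1 − r)
ln z₀ = (1.74920 − 0.73399×3.47197) / 0.26601 = -3.0044
z₀ = exp(-3.0044) = 0.04957 m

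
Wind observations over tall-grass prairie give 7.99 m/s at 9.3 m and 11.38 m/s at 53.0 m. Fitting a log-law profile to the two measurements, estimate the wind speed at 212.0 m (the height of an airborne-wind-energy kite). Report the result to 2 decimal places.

Log law: V ∝ ln(z/z₀). From the pair, with r = V₁/V₂ = 0.70211,
ln z₀ = (ln z₁ − r·ln z₂)/(1 − r) = (2.2300 − 0.70211×3.9703)/0.29789 = -1.8717 → z₀ = 0.1539 m
V₃ = V₁ · ln(z₃/z₀)/ln(z₁/z₀) = 7.99 × 7.2283/4.1017 = 14.0805 m/s

14.08 m/s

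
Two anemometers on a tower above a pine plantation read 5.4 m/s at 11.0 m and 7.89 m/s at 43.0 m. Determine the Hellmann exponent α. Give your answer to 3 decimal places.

α ≈ 0.278

Power law: V₂/V₁ = (z₂/z₁)^α ⇒ α = ln(V₂/V₁) / ln(z₂/z₁)
α = ln(7.89/5.4) / ln(43.0/11.0) = ln(1.4611) / ln(3.9091)
  = 0.37920 / 1.36330 = 0.27815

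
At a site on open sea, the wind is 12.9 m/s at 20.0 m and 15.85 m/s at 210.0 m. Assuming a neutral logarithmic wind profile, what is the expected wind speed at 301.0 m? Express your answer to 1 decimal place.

16.3 m/s

Log law: V ∝ ln(z/z₀). From the pair, with r = V₁/V₂ = 0.81388,
ln z₀ = (ln z₁ − r·ln z₂)/(1 − r) = (2.9957 − 0.81388×5.3471)/0.18612 = -7.2866 → z₀ = 0.0006847 m
V₃ = V₁ · ln(z₃/z₀)/ln(z₁/z₀) = 12.9 × 12.9937/10.2823 = 16.3017 m/s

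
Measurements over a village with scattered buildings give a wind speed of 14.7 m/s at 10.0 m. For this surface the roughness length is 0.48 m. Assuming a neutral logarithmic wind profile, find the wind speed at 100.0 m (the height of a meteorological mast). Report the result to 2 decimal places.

Log law: V(z) ∝ ln(z/z₀), so V₂/V₁ = ln(z₂/z₀) / ln(z₁/z₀).
ln(100.0/0.48) = 5.3391, ln(10.0/0.48) = 3.0366
V₂ = 14.7 × 5.3391/3.0366 = 14.7 × 1.7583 = 25.8468 m/s

25.85 m/s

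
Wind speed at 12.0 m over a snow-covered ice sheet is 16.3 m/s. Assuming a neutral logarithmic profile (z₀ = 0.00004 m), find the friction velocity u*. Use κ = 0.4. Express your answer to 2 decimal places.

Log law: V(z) = (u*/κ) · ln(z/z₀) ⇒ u* = κ · V / ln(z/z₀)
u* = 0.4 × 16.3 / ln(12.0/0.00004) = 0.4 × 16.3 / 12.6115
   = 6.5200 / 12.6115 = 0.5170 m/s

u* ≈ 0.52 m/s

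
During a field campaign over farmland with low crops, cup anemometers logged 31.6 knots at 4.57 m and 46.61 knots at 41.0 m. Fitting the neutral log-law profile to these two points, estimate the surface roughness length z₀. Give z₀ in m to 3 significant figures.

Log law: V(z) ∝ ln(z/z₀). With r = V₁/V₂ = 31.6/46.61 = 0.67797,
r · ln(z₂/z₀) = ln(z₁/z₀) ⇒ ln z₀ = (ln z₁ − r·ln z₂)/(1 − r)
ln z₀ = (1.51951 − 0.67797×3.71357) / 0.32203 = -3.0996
z₀ = exp(-3.0996) = 0.04507 m

z₀ ≈ 0.0451 m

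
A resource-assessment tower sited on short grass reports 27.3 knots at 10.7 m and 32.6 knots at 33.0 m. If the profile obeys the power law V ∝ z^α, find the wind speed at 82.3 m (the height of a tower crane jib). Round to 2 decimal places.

37.65 knots

First find α: α = ln(V₂/V₁)/ln(z₂/z₁) = ln(32.6/27.3)/ln(33.0/10.7) = 0.17743/1.12626 = 0.1575
Extrapolate from 33.0 m to 82.3 m: V₃ = 32.6 × (82.3/33.0)^0.1575 = 32.6 × 1.1548 = 37.6479 knots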